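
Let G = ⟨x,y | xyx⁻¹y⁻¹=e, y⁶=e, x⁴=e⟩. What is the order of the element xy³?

Compute successive powers until reaching e:
  (xy³)¹ = xy³, (xy³)² = x², (xy³)³ = x³y³, (xy³)⁴ = e.
The smallest positive k with (xy³)ᵏ = e is 4.

Answer: 4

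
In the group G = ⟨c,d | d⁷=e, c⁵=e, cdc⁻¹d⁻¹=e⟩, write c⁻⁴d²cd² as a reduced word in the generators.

Multiply left to right, reducing at each step:
  c · d² = cd²
  (cd²) · c = c²d²
  (c²d²) · d² = c²d⁴

Answer: c²d⁴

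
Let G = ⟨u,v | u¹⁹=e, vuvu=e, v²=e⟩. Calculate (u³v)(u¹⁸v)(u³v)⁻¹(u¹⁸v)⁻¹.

[(u³v), (u¹⁸v)] = (u³v)·(u¹⁸v)·(u³v)⁻¹·(u¹⁸v)⁻¹.
  (u³v) · (u¹⁸v) = u⁴
  (u⁴) · (u³v) = u⁷v
  (u⁷v) · (u¹⁸v) = u⁸

Answer: u⁸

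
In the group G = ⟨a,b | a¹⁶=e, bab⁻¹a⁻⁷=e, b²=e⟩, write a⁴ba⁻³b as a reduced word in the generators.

Multiply left to right, reducing at each step:
  (a⁴) · b = a⁴b
  (a⁴b) · a⁻³ = a¹⁵b
  (a¹⁵b) · b = a¹⁵

Answer: a¹⁵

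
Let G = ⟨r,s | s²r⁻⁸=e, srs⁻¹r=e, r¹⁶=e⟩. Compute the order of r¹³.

Compute successive powers until reaching e:
  (r¹³)¹ = r¹³, (r¹³)² = r¹⁰, (r¹³)³ = r⁷, (r¹³)⁴ = r⁴, (r¹³)⁵ = r, (r¹³)⁶ = r¹⁴, (r¹³)⁷ = r¹¹, (r¹³)⁸ = r⁸, (r¹³)⁹ = r⁵, (r¹³)¹⁰ = r², (r¹³)¹¹ = r¹⁵, (r¹³)¹² = r¹², (r¹³)¹³ = r⁹, (r¹³)¹⁴ = r⁶, (r¹³)¹⁵ = r³, (r¹³)¹⁶ = e.
The smallest positive k with (r¹³)ᵏ = e is 16.

Answer: 16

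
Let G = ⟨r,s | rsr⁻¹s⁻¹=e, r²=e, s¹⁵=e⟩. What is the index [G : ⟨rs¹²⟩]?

First find ord(rs¹²) by computing successive powers:
  (rs¹²)¹ = rs¹², (rs¹²)² = s⁹, (rs¹²)³ = rs⁶, (rs¹²)⁴ = s³, (rs¹²)⁵ = r, (rs¹²)⁶ = s¹², (rs¹²)⁷ = rs⁹, (rs¹²)⁸ = s⁶, (rs¹²)⁹ = rs³, (rs¹²)¹⁰ = e.
So |⟨rs¹²⟩| = ord(rs¹²) = 10. With |G| = 30, by Lagrange [G : ⟨rs¹²⟩] = 30/10 = 3.

Answer: 3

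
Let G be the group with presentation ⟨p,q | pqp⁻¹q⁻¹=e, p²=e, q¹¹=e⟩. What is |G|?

Enumerate words in the generators, reducing via the relations: the distinct elements are
  {e, p, q, pq, q², q³, q⁴, q⁵, q⁶, q⁷, q⁸, q⁹, pq², pq³, pq⁴, pq⁵, pq⁶, pq⁷, pq⁸, pq⁹, q¹⁰, pq¹⁰}.
No further products give new elements, so |G| = 22.

Answer: 22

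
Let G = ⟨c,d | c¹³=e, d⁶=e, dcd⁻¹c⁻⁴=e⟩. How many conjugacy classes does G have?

The conjugacy classes (representative and size) are:
  [e] (size 1), [c⁴] (size 6), [c¹¹] (size 6), [c⁷d] (size 13), [c⁸d²] (size 13), [c¹²d³] (size 13), [c⁵d⁴] (size 13), [c¹¹d⁵] (size 13).
Class equation: 1 + 6 + 6 + 13 + 13 + 13 + 13 + 13 = 78 = |G|. So G has 8 conjugacy classes.

Answer: 8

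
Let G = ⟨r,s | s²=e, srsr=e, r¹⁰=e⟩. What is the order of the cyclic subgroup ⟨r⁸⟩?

|⟨r⁸⟩| equals the order of r⁸. Compute successive powers until reaching e:
  (r⁸)¹ = r⁸, (r⁸)² = r⁶, (r⁸)³ = r⁴, (r⁸)⁴ = r², (r⁸)⁵ = e.
The smallest positive k with (r⁸)ᵏ = e is 5, so |⟨r⁸⟩| = 5.

Answer: 5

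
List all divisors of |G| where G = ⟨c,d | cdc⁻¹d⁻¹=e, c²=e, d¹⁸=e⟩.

|G| = 36 = 2² · 3². By Lagrange's theorem the order of any subgroup divides 36; the divisors of 36 are 1, 2, 3, 4, 6, 9, 12, 18, 36.

Answer: 1, 2, 3, 4, 6, 9, 12, 18, 36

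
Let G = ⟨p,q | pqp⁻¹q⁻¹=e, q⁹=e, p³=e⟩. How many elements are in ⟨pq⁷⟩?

|⟨pq⁷⟩| equals the order of pq⁷. Compute successive powers until reaching e:
  (pq⁷)¹ = pq⁷, (pq⁷)² = p²q⁵, (pq⁷)³ = q³, (pq⁷)⁴ = pq, (pq⁷)⁵ = p²q⁸, (pq⁷)⁶ = q⁶, (pq⁷)⁷ = pq⁴, (pq⁷)⁸ = p²q², (pq⁷)⁹ = e.
The smallest positive k with (pq⁷)ᵏ = e is 9, so |⟨pq⁷⟩| = 9.

Answer: 9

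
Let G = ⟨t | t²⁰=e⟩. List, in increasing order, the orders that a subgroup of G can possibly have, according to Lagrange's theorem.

|G| = 20 = 2² · 5. By Lagrange's theorem the order of any subgroup divides 20; the divisors of 20 are 1, 2, 4, 5, 10, 20.

Answer: 1, 2, 4, 5, 10, 20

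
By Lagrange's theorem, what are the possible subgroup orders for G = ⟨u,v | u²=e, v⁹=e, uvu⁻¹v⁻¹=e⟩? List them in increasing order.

|G| = 18 = 2 · 3². By Lagrange's theorem the order of any subgroup divides 18; the divisors of 18 are 1, 2, 3, 6, 9, 18.

Answer: 1, 2, 3, 6, 9, 18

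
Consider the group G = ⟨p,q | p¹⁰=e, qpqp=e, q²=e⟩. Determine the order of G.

Enumerate words in the generators, reducing via the relations: the distinct elements are
  {e, p, q, pq, p², p³, p⁴, p⁵, p⁶, p⁷, p⁸, p⁹, p²q, p³q, p⁴q, p⁵q, p⁶q, p⁷q, p⁸q, p⁹q}.
No further products give new elements, so |G| = 20.

Answer: 20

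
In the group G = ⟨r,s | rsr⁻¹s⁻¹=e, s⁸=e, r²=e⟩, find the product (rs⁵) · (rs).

Compute (rs⁵) · (rs) by multiplying left to right and reducing via the relations at each step:
  (rs⁵) · r = s⁵
  (s⁵) · s = s⁶

Answer: s⁶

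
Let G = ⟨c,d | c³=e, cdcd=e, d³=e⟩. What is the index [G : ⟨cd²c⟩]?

First find ord(cd²c) by computing successive powers:
  (cd²c)¹ = cd²c, (cd²c)² = e.
So |⟨cd²c⟩| = ord(cd²c) = 2. With |G| = 12, by Lagrange [G : ⟨cd²c⟩] = 12/2 = 6.

Answer: 6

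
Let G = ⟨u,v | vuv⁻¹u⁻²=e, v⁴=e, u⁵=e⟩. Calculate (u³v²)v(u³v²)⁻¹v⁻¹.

[(u³v²), v] = (u³v²)·v·(u³v²)⁻¹·v⁻¹.
  (u³v²) · v = u³v³
  (u³v³) · (u³v²) = u²v
  (u²v) · (v³) = u²

Answer: u²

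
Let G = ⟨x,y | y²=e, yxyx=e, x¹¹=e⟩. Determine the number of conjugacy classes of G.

The conjugacy classes (representative and size) are:
  [e] (size 1), [x¹⁰] (size 2), [x²] (size 2), [x³] (size 2), [x⁷] (size 2), [x⁶] (size 2), [x²y] (size 11).
Class equation: 1 + 2 + 2 + 2 + 2 + 2 + 11 = 22 = |G|. So G has 7 conjugacy classes.

Answer: 7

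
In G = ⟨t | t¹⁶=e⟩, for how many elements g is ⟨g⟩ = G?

G is cyclic of order 16. An element generates G iff its order is 16, and a cyclic group of order 16 has exactly φ(16) = 8 such elements.

Answer: 8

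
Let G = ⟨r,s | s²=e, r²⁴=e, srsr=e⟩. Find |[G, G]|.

G' = [G, G] is generated by all commutators. The generator-pair commutators are: [r, s] = r².
The subgroup they normally generate is {e, r², r⁴, r⁶, r⁸, r¹⁰, r¹², r¹⁴, r¹⁶, r¹⁸, r²⁰, r²²}, of order 12.
Check: |G/G'| = 48/12 = 4 is the order of the abelianisation.

Answer: 12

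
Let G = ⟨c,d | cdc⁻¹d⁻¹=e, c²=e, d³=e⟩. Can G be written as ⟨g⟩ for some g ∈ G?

|G| = 6. The element cd has order 6 (its powers give 6 distinct elements), so ⟨cd⟩ = G and G is cyclic.

Answer: Yes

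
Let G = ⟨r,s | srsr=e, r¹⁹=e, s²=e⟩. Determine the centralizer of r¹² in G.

⟨r¹²⟩ ⊆ C_G(r¹²) since powers of r¹² commute with r¹²; so |C_G(r¹²)| ≥ |⟨r¹²⟩| = 19.
By orbit–stabilizer, |C_G(r¹²)| = |G| / |conj. class of r¹²| = 38 / 2 = 19.
The 19 elements commuting with r¹² are {e, r, r², r³, r⁴, r⁵, r⁶, r⁷, r⁸, r⁹, r¹⁰, r¹¹, r¹², r¹³, r¹⁴, r¹⁵, r¹⁶, r¹⁷, r¹⁸}.

Answer: {e, r, r², r³, r⁴, r⁵, r⁶, r⁷, r⁸, r⁹, r¹⁰, r¹¹, r¹², r¹³, r¹⁴, r¹⁵, r¹⁶, r¹⁷, r¹⁸}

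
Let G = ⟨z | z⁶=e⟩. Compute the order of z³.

Compute successive powers until reaching e:
  (z³)¹ = z³, (z³)² = e.
The smallest positive k with (z³)ᵏ = e is 2.

Answer: 2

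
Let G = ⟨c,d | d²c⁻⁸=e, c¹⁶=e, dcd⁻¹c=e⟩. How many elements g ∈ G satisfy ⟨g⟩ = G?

⟨g⟩ = G would require ord(g) = |G| = 32, but the maximum element order in G is 16 < 32. So G is not cyclic and no single element generates it: the count is 0.

Answer: 0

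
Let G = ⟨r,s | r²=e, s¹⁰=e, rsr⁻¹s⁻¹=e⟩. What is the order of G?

Enumerate words in the generators, reducing via the relations: the distinct elements are
  {e, r, s, rs, s², s³, s⁴, s⁵, s⁶, s⁷, s⁸, s⁹, rs², rs³, rs⁴, rs⁵, rs⁶, rs⁷, rs⁸, rs⁹}.
No further products give new elements, so |G| = 20.

Answer: 20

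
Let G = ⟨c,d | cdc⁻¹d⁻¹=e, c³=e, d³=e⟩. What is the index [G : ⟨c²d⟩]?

First find ord(c²d) by computing successive powers:
  (c²d)¹ = c²d, (c²d)² = cd², (c²d)³ = e.
So |⟨c²d⟩| = ord(c²d) = 3. With |G| = 9, by Lagrange [G : ⟨c²d⟩] = 9/3 = 3.

Answer: 3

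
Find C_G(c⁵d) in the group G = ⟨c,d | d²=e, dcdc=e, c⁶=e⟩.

⟨c⁵d⟩ ⊆ C_G(c⁵d) since powers of c⁵d commute with c⁵d; so |C_G(c⁵d)| ≥ |⟨c⁵d⟩| = 2.
By orbit–stabilizer, |C_G(c⁵d)| = |G| / |conj. class of c⁵d| = 12 / 3 = 4.
The 4 elements commuting with c⁵d are {e, c³, c⁵d, c²d}.

Answer: {e, c³, c⁵d, c²d}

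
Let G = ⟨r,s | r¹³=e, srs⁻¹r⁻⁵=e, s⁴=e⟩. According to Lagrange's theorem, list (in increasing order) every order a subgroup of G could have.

|G| = 52 = 2² · 13. By Lagrange's theorem the order of any subgroup divides 52; the divisors of 52 are 1, 2, 4, 13, 26, 52.

Answer: 1, 2, 4, 13, 26, 52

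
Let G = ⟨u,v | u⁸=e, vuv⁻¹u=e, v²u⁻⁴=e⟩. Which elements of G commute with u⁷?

⟨u⁷⟩ ⊆ C_G(u⁷) since powers of u⁷ commute with u⁷; so |C_G(u⁷)| ≥ |⟨u⁷⟩| = 8.
By orbit–stabilizer, |C_G(u⁷)| = |G| / |conj. class of u⁷| = 16 / 2 = 8.
The 8 elements commuting with u⁷ are {e, u, u², u³, u⁴, u⁵, u⁶, u⁷}.

Answer: {e, u, u², u³, u⁴, u⁵, u⁶, u⁷}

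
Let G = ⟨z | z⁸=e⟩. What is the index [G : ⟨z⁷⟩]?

First find ord(z⁷) by computing successive powers:
  (z⁷)¹ = z⁷, (z⁷)² = z⁶, (z⁷)³ = z⁵, (z⁷)⁴ = z⁴, (z⁷)⁵ = z³, (z⁷)⁶ = z², (z⁷)⁷ = z, (z⁷)⁸ = e.
So |⟨z⁷⟩| = ord(z⁷) = 8. With |G| = 8, by Lagrange [G : ⟨z⁷⟩] = 8/8 = 1.

Answer: 1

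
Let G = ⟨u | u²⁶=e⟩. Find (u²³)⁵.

Compute successive powers of (u²³), reducing at each step:
  (u²³)²: (u²³) · u²³ = u²⁰
  (u²³)³: (u²⁰) · u²³ = u¹⁷
  (u²³)⁴: (u¹⁷) · u²³ = u¹⁴
  (u²³)⁵: (u¹⁴) · u²³ = u¹¹

Answer: u¹¹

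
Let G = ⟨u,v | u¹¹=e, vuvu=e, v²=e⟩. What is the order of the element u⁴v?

Compute successive powers until reaching e:
  (u⁴v)¹ = u⁴v, (u⁴v)² = e.
The smallest positive k with (u⁴v)ᵏ = e is 2.

Answer: 2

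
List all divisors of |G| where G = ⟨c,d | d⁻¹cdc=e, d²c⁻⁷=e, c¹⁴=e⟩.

|G| = 28 = 2² · 7. By Lagrange's theorem the order of any subgroup divides 28; the divisors of 28 are 1, 2, 4, 7, 14, 28.

Answer: 1, 2, 4, 7, 14, 28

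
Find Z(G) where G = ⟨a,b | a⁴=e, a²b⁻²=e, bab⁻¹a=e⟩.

An element z ∈ Z(G) iff z commutes with every generator.
For example a² is central: (a²)·a = a³ = a·(a²); (a²)·b = b⁻¹ = b·(a²).
Whereas a ∉ Z(G) since a·b = ab ≠ ab⁻¹ = b·a.
Checking each of the 8 elements this way gives Z(G) = {e, a²}, of order 2.

Answer: {e, a²}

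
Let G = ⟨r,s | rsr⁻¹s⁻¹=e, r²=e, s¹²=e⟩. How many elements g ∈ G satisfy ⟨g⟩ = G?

⟨g⟩ = G would require ord(g) = |G| = 24, but the maximum element order in G is 12 < 24. So G is not cyclic and no single element generates it: the count is 0.

Answer: 0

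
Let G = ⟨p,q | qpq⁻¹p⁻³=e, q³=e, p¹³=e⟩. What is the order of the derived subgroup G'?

G' = [G, G] is generated by all commutators. The generator-pair commutators are: [p, q] = p¹¹.
The subgroup they normally generate is {e, p, p², p³, p⁴, p⁵, p⁶, p⁷, p⁸, p⁹, p¹⁰, p¹¹, p¹²}, of order 13.
Check: |G/G'| = 39/13 = 3 is the order of the abelianisation.

Answer: 13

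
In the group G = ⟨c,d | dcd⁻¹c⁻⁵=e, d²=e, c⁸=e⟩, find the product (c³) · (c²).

Compute (c³) · (c²) by multiplying left to right and reducing via the relations at each step:
  (c³) · c² = c⁵

Answer: c⁵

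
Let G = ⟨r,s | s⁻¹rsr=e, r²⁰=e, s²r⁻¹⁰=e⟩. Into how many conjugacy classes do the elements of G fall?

The conjugacy classes (representative and size) are:
  [e] (size 1), [r] (size 2), [r²] (size 2), [r³] (size 2), [r⁴] (size 2), [r⁵] (size 2), [r¹⁴] (size 2), [r⁷] (size 2), [r⁸] (size 2), [r¹¹] (size 2), [r¹⁰] (size 1), [r²s⁻¹] (size 10), [r⁹s] (size 10).
Class equation: 1 + 2 + 2 + 2 + 2 + 2 + 2 + 2 + 2 + 2 + 1 + 10 + 10 = 40 = |G|. So G has 13 conjugacy classes.

Answer: 13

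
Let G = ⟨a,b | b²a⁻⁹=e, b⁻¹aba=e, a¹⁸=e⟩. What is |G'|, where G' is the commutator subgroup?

G' = [G, G] is generated by all commutators. The generator-pair commutators are: [a, b] = a².
The subgroup they normally generate is {e, a², a⁴, a⁶, a⁸, a¹⁰, a¹², a¹⁴, a¹⁶}, of order 9.
Check: |G/G'| = 36/9 = 4 is the order of the abelianisation.

Answer: 9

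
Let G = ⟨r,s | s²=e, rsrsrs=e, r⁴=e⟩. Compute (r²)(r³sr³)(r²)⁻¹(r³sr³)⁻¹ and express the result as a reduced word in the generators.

[(r²), (r³sr³)] = (r²)·(r³sr³)·(r²)⁻¹·(r³sr³)⁻¹.
  (r²) · (r³sr³) = rsr³
  (rsr³) · (r²) = rsr
  (rsr) · (rsr) = sr²s

Answer: sr²s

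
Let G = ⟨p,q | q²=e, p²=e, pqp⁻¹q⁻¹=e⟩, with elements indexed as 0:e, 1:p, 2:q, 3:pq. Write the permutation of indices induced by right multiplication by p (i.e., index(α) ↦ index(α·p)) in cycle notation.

(0 1)(2 3)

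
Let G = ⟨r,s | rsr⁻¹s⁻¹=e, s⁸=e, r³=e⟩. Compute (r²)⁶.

Compute successive powers of (r²), reducing at each step:
  (r²)²: (r²) · r² = r
  (r²)³: r · r² = e
  (r²)⁴: e · r² = r²
  (r²)⁵: (r²) · r² = r
  (r²)⁶: r · r² = e

Answer: e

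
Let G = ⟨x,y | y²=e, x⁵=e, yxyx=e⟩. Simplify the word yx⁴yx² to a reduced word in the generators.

Multiply left to right, reducing at each step:
  y · x⁴ = xy
  (xy) · y = x
  x · x² = x³

Answer: x³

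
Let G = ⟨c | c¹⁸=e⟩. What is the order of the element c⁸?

Compute successive powers until reaching e:
  (c⁸)¹ = c⁸, (c⁸)² = c¹⁶, (c⁸)³ = c⁶, (c⁸)⁴ = c¹⁴, (c⁸)⁵ = c⁴, (c⁸)⁶ = c¹², (c⁸)⁷ = c², (c⁸)⁸ = c¹⁰, (c⁸)⁹ = e.
The smallest positive k with (c⁸)ᵏ = e is 9.

Answer: 9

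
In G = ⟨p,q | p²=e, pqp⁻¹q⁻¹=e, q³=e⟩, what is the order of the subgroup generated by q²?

|⟨q²⟩| equals the order of q². Compute successive powers until reaching e:
  (q²)¹ = q², (q²)² = q, (q²)³ = e.
The smallest positive k with (q²)ᵏ = e is 3, so |⟨q²⟩| = 3.

Answer: 3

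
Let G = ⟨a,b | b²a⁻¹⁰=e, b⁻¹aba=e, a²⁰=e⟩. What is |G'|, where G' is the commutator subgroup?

G' = [G, G] is generated by all commutators. The generator-pair commutators are: [a, b] = a².
The subgroup they normally generate is {e, a², a⁴, a⁶, a⁸, a¹⁰, a¹², a¹⁴, a¹⁶, a¹⁸}, of order 10.
Check: |G/G'| = 40/10 = 4 is the order of the abelianisation.

Answer: 10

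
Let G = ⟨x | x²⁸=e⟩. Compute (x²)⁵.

Compute successive powers of (x²), reducing at each step:
  (x²)²: (x²) · x² = x⁴
  (x²)³: (x⁴) · x² = x⁶
  (x²)⁴: (x⁶) · x² = x⁸
  (x²)⁵: (x⁸) · x² = x¹⁰

Answer: x¹⁰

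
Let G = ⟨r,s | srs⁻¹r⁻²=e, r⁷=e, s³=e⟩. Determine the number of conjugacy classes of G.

The conjugacy classes (representative and size) are:
  [e] (size 1), [r²] (size 3), [r⁵] (size 3), [s] (size 7), [s²] (size 7).
Class equation: 1 + 3 + 3 + 7 + 7 = 21 = |G|. So G has 5 conjugacy classes.

Answer: 5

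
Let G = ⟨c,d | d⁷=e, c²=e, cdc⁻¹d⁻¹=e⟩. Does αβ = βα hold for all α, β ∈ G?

Each pair of generators commutes: c·d = cd = d·c. Since the generators pairwise commute, every element of G commutes with every other, so G is abelian.

Answer: Yes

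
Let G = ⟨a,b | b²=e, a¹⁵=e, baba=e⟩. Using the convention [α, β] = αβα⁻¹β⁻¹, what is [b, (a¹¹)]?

[b, (a¹¹)] = b·(a¹¹)·b⁻¹·(a¹¹)⁻¹.
  b · (a¹¹) = a⁴b
  (a⁴b) · b = a⁴
  (a⁴) · (a⁴) = a⁸

Answer: a⁸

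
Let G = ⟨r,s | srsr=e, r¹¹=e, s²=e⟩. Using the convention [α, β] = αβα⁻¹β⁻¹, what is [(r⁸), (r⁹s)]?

[(r⁸), (r⁹s)] = (r⁸)·(r⁹s)·(r⁸)⁻¹·(r⁹s)⁻¹.
  (r⁸) · (r⁹s) = r⁶s
  (r⁶s) · (r³) = r³s
  (r³s) · (r⁹s) = r⁵

Answer: r⁵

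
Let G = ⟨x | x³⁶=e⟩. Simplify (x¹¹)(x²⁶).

Compute (x¹¹) · (x²⁶) by multiplying left to right and reducing via the relations at each step:
  (x¹¹) · x²⁶ = x

Answer: x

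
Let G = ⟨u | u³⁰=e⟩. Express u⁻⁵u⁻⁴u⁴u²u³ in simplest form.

Multiply left to right, reducing at each step:
  (u²⁵) · u⁻⁴ = u²¹
  (u²¹) · u⁴ = u²⁵
  (u²⁵) · u² = u²⁷
  (u²⁷) · u³ = e

Answer: e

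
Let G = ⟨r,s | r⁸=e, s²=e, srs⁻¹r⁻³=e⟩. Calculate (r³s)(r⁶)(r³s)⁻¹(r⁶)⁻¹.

[(r³s), (r⁶)] = (r³s)·(r⁶)·(r³s)⁻¹·(r⁶)⁻¹.
  (r³s) · (r⁶) = r⁵s
  (r⁵s) · (r⁷s) = r²
  (r²) · (r²) = r⁴

Answer: r⁴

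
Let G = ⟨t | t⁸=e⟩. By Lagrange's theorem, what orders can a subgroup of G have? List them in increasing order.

|G| = 8 = 2³. By Lagrange's theorem the order of any subgroup divides 8; the divisors of 8 are 1, 2, 4, 8.

Answer: 1, 2, 4, 8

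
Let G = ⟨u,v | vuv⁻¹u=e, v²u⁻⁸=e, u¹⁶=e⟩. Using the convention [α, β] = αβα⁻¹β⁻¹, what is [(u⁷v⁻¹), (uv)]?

[(u⁷v⁻¹), (uv)] = (u⁷v⁻¹)·(uv)·(u⁷v⁻¹)⁻¹·(uv)⁻¹.
  (u⁷v⁻¹) · (uv) = u⁶
  (u⁶) · (u⁷v) = u⁵v⁻¹
  (u⁵v⁻¹) · (uv⁻¹) = u¹²

Answer: u¹²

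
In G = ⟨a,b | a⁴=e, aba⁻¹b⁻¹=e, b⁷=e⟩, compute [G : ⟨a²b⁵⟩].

First find ord(a²b⁵) by computing successive powers:
  (a²b⁵)¹ = a²b⁵, (a²b⁵)² = b³, (a²b⁵)³ = a²b, (a²b⁵)⁴ = b⁶, (a²b⁵)⁵ = a²b⁴, (a²b⁵)⁶ = b², (a²b⁵)⁷ = a², (a²b⁵)⁸ = b⁵, (a²b⁵)⁹ = a²b³, (a²b⁵)¹⁰ = b, (a²b⁵)¹¹ = a²b⁶, (a²b⁵)¹² = b⁴, (a²b⁵)¹³ = a²b², (a²b⁵)¹⁴ = e.
So |⟨a²b⁵⟩| = ord(a²b⁵) = 14. With |G| = 28, by Lagrange [G : ⟨a²b⁵⟩] = 28/14 = 2.

Answer: 2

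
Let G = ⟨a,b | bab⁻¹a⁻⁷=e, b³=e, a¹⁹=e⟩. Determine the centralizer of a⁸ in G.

⟨a⁸⟩ ⊆ C_G(a⁸) since powers of a⁸ commute with a⁸; so |C_G(a⁸)| ≥ |⟨a⁸⟩| = 19.
By orbit–stabilizer, |C_G(a⁸)| = |G| / |conj. class of a⁸| = 57 / 3 = 19.
The 19 elements commuting with a⁸ are {e, a, a², a³, a⁴, a⁵, a⁶, a⁷, a⁸, a⁹, a¹⁰, a¹¹, a¹², a¹³, a¹⁴, a¹⁵, a¹⁶, a¹⁷, a¹⁸}.

Answer: {e, a, a², a³, a⁴, a⁵, a⁶, a⁷, a⁸, a⁹, a¹⁰, a¹¹, a¹², a¹³, a¹⁴, a¹⁵, a¹⁶, a¹⁷, a¹⁸}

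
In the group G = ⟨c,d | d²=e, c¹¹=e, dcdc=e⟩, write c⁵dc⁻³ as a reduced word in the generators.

Multiply left to right, reducing at each step:
  (c⁵) · d = c⁵d
  (c⁵d) · c⁻³ = c⁸d

Answer: c⁸d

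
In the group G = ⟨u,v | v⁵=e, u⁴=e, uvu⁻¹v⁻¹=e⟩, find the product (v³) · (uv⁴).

Compute (v³) · (uv⁴) by multiplying left to right and reducing via the relations at each step:
  (v³) · u = uv³
  (uv³) · v⁴ = uv²

Answer: uv²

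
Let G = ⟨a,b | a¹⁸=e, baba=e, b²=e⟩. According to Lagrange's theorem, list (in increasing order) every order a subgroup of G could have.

|G| = 36 = 2² · 3². By Lagrange's theorem the order of any subgroup divides 36; the divisors of 36 are 1, 2, 3, 4, 6, 9, 12, 18, 36.

Answer: 1, 2, 3, 4, 6, 9, 12, 18, 36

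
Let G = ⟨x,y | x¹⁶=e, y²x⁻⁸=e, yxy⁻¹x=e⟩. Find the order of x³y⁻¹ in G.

Compute successive powers until reaching e:
  (x³y⁻¹)¹ = x³y⁻¹, (x³y⁻¹)² = x⁸, (x³y⁻¹)³ = x³y, (x³y⁻¹)⁴ = e.
The smallest positive k with (x³y⁻¹)ᵏ = e is 4.

Answer: 4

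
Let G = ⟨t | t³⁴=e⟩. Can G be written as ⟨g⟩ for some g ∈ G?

|G| = 34. The element t has order 34 (its powers give 34 distinct elements), so ⟨t⟩ = G and G is cyclic.

Answer: Yes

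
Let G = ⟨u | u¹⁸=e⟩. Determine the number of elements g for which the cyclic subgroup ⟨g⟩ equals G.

G is cyclic of order 18. An element generates G iff its order is 18, and a cyclic group of order 18 has exactly φ(18) = 6 such elements.

Answer: 6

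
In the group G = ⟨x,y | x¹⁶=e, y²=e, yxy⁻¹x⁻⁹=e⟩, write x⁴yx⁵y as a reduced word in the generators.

Multiply left to right, reducing at each step:
  (x⁴) · y = x⁴y
  (x⁴y) · x⁵ = xy
  (xy) · y = x

Answer: x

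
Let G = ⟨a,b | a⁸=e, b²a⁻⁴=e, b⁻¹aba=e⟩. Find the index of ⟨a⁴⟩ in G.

First find ord(a⁴) by computing successive powers:
  (a⁴)¹ = a⁴, (a⁴)² = e.
So |⟨a⁴⟩| = ord(a⁴) = 2. With |G| = 16, by Lagrange [G : ⟨a⁴⟩] = 16/2 = 8.

Answer: 8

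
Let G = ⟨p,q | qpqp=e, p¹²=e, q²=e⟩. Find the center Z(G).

An element z ∈ Z(G) iff z commutes with every generator.
For example p⁶ is central: (p⁶)·p = p⁷ = p·(p⁶); (p⁶)·q = p⁶q = q·(p⁶).
Whereas p ∉ Z(G) since p·q = pq ≠ p¹¹q = q·p.
Checking each of the 24 elements this way gives Z(G) = {e, p⁶}, of order 2.

Answer: {e, p⁶}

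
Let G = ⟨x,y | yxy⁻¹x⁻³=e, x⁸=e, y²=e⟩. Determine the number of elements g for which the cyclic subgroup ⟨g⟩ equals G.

⟨g⟩ = G would require ord(g) = |G| = 16, but the maximum element order in G is 8 < 16. So G is not cyclic and no single element generates it: the count is 0.

Answer: 0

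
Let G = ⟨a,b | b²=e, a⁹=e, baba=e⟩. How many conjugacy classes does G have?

The conjugacy classes (representative and size) are:
  [e] (size 1), [a⁸] (size 2), [a⁷] (size 2), [a⁶] (size 2), [a⁵] (size 2), [a⁴b] (size 9).
Class equation: 1 + 2 + 2 + 2 + 2 + 9 = 18 = |G|. So G has 6 conjugacy classes.

Answer: 6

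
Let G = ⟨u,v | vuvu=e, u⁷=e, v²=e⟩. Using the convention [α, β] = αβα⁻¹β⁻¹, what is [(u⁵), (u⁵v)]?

[(u⁵), (u⁵v)] = (u⁵)·(u⁵v)·(u⁵)⁻¹·(u⁵v)⁻¹.
  (u⁵) · (u⁵v) = u³v
  (u³v) · (u²) = uv
  (uv) · (u⁵v) = u³

Answer: u³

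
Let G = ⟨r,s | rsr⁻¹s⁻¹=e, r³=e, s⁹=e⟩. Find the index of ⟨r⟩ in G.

First find ord(r) by computing successive powers:
  r¹ = r, r² = r², r³ = e.
So |⟨r⟩| = ord(r) = 3. With |G| = 27, by Lagrange [G : ⟨r⟩] = 27/3 = 9.

Answer: 9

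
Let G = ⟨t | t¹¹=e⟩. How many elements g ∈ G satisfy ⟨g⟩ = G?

G is cyclic of order 11. An element generates G iff its order is 11, and a cyclic group of order 11 has exactly φ(11) = 10 such elements.

Answer: 10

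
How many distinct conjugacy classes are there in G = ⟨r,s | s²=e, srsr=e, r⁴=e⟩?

The conjugacy classes (representative and size) are:
  [e] (size 1), [r] (size 2), [r²] (size 1), [r²s] (size 2), [r³s] (size 2).
Class equation: 1 + 2 + 1 + 2 + 2 = 8 = |G|. So G has 5 conjugacy classes.

Answer: 5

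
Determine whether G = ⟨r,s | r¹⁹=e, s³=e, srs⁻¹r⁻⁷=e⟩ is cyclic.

Every cyclic group is abelian. But r·s = rs while s·r = r⁷s, so r·s ≠ s·r and G is not abelian. Hence G is not cyclic.

Answer: No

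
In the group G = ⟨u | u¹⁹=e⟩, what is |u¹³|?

Compute successive powers until reaching e:
  (u¹³)¹ = u¹³, (u¹³)² = u⁷, (u¹³)³ = u, (u¹³)⁴ = u¹⁴, (u¹³)⁵ = u⁸, (u¹³)⁶ = u², (u¹³)⁷ = u¹⁵, (u¹³)⁸ = u⁹, (u¹³)⁹ = u³, (u¹³)¹⁰ = u¹⁶, (u¹³)¹¹ = u¹⁰, (u¹³)¹² = u⁴, (u¹³)¹³ = u¹⁷, (u¹³)¹⁴ = u¹¹, (u¹³)¹⁵ = u⁵, (u¹³)¹⁶ = u¹⁸, (u¹³)¹⁷ = u¹², (u¹³)¹⁸ = u⁶, (u¹³)¹⁹ = e.
The smallest positive k with (u¹³)ᵏ = e is 19.

Answer: 19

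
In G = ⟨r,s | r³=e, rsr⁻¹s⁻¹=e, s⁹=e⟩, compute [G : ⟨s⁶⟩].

First find ord(s⁶) by computing successive powers:
  (s⁶)¹ = s⁶, (s⁶)² = s³, (s⁶)³ = e.
So |⟨s⁶⟩| = ord(s⁶) = 3. With |G| = 27, by Lagrange [G : ⟨s⁶⟩] = 27/3 = 9.

Answer: 9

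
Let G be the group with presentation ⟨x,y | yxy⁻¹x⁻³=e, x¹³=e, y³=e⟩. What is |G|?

Enumerate words in the generators, reducing via the relations: the distinct elements are
  {e, x, y, xy, x², x³, x⁴, x⁵, x⁶, x⁷, x⁸, x⁹, y², xy², x²y, x³y, x¹², x¹¹, x¹⁰, x⁴y, x⁵y, x⁶y, x⁷y, x⁸y, x⁹y, x²y², x³y², x¹²y, x¹¹y, x¹⁰y, x⁴y², x⁵y², x⁶y², x⁷y², x⁸y², x⁹y², x¹²y², x¹¹y², x¹⁰y²}.
No further products give new elements, so |G| = 39.

Answer: 39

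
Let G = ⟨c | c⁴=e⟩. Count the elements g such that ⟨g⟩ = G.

G is cyclic of order 4. An element generates G iff its order is 4, and a cyclic group of order 4 has exactly φ(4) = 2 such elements.

Answer: 2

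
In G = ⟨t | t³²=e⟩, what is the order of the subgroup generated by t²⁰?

|⟨t²⁰⟩| equals the order of t²⁰. Compute successive powers until reaching e:
  (t²⁰)¹ = t²⁰, (t²⁰)² = t⁸, (t²⁰)³ = t²⁸, (t²⁰)⁴ = t¹⁶, (t²⁰)⁵ = t⁴, (t²⁰)⁶ = t²⁴, (t²⁰)⁷ = t¹², (t²⁰)⁸ = e.
The smallest positive k with (t²⁰)ᵏ = e is 8, so |⟨t²⁰⟩| = 8.

Answer: 8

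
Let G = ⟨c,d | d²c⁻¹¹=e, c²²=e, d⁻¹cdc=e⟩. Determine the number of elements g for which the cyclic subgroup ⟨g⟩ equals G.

⟨g⟩ = G would require ord(g) = |G| = 44, but the maximum element order in G is 22 < 44. So G is not cyclic and no single element generates it: the count is 0.

Answer: 0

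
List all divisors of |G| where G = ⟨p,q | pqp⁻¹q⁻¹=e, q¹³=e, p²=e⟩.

|G| = 26 = 2 · 13. By Lagrange's theorem the order of any subgroup divides 26; the divisors of 26 are 1, 2, 13, 26.

Answer: 1, 2, 13, 26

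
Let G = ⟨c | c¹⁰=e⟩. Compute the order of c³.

Compute successive powers until reaching e:
  (c³)¹ = c³, (c³)² = c⁶, (c³)³ = c⁹, (c³)⁴ = c², (c³)⁵ = c⁵, (c³)⁶ = c⁸, (c³)⁷ = c, (c³)⁸ = c⁴, (c³)⁹ = c⁷, (c³)¹⁰ = e.
The smallest positive k with (c³)ᵏ = e is 10.

Answer: 10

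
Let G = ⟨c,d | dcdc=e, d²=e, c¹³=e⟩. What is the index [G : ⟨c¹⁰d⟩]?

First find ord(c¹⁰d) by computing successive powers:
  (c¹⁰d)¹ = c¹⁰d, (c¹⁰d)² = e.
So |⟨c¹⁰d⟩| = ord(c¹⁰d) = 2. With |G| = 26, by Lagrange [G : ⟨c¹⁰d⟩] = 26/2 = 13.

Answer: 13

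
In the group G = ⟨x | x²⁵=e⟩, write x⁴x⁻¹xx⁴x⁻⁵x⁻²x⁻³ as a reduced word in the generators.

Multiply left to right, reducing at each step:
  (x⁴) · x⁻¹ = x³
  (x³) · x = x⁴
  (x⁴) · x⁴ = x⁸
  (x⁸) · x⁻⁵ = x³
  (x³) · x⁻² = x
  x · x⁻³ = x²³

Answer: x²³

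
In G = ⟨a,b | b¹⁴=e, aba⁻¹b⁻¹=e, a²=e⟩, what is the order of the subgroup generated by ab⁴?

|⟨ab⁴⟩| equals the order of ab⁴. Compute successive powers until reaching e:
  (ab⁴)¹ = ab⁴, (ab⁴)² = b⁸, (ab⁴)³ = ab¹², (ab⁴)⁴ = b², (ab⁴)⁵ = ab⁶, (ab⁴)⁶ = b¹⁰, (ab⁴)⁷ = a, (ab⁴)⁸ = b⁴, (ab⁴)⁹ = ab⁸, (ab⁴)¹⁰ = b¹², (ab⁴)¹¹ = ab², (ab⁴)¹² = b⁶, (ab⁴)¹³ = ab¹⁰, (ab⁴)¹⁴ = e.
The smallest positive k with (ab⁴)ᵏ = e is 14, so |⟨ab⁴⟩| = 14.

Answer: 14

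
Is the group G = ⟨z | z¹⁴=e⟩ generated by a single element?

|G| = 14. The element z has order 14 (its powers give 14 distinct elements), so ⟨z⟩ = G and G is cyclic.

Answer: Yes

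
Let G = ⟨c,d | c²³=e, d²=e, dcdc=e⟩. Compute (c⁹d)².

Compute successive powers of (c⁹d), reducing at each step:
  (c⁹d)²: (c⁹d) · c⁹ = d;   d · d = e

Answer: e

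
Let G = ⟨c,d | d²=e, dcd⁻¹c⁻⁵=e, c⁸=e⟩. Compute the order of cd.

Compute successive powers until reaching e:
  (cd)¹ = cd, (cd)² = c⁶, (cd)³ = c⁷d, (cd)⁴ = c⁴, (cd)⁵ = c⁵d, (cd)⁶ = c², (cd)⁷ = c³d, (cd)⁸ = e.
The smallest positive k with (cd)ᵏ = e is 8.

Answer: 8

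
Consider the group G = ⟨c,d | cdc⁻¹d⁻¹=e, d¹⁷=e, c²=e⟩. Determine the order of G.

Enumerate words in the generators, reducing via the relations: the distinct elements are
  {c, d, e, cd, d², d³, d⁴, d⁵, d⁶, d⁷, d⁸, d⁹, cd², cd³, cd⁴, cd⁵, cd⁶, cd⁷, cd⁸, cd⁹, d¹², d¹³, d¹¹, d¹⁰, d¹⁴, d¹⁵, d¹⁶, cd¹², cd¹³, cd¹¹, cd¹⁰, cd¹⁴, cd¹⁵, cd¹⁶}.
No further products give new elements, so |G| = 34.

Answer: 34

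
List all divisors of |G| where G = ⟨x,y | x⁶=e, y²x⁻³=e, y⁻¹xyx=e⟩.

|G| = 12 = 2² · 3. By Lagrange's theorem the order of any subgroup divides 12; the divisors of 12 are 1, 2, 3, 4, 6, 12.

Answer: 1, 2, 3, 4, 6, 12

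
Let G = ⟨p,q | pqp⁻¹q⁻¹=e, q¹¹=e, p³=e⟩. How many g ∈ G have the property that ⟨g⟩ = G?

G is cyclic of order 33. An element generates G iff its order is 33, and a cyclic group of order 33 has exactly φ(33) = 20 such elements.

Answer: 20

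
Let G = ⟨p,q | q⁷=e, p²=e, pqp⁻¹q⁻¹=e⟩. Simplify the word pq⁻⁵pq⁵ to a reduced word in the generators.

Multiply left to right, reducing at each step:
  p · q⁻⁵ = pq²
  (pq²) · p = q²
  (q²) · q⁵ = e

Answer: e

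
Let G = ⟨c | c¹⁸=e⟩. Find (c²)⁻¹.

The order of (c²) is 9 (smallest k with (c²)ᵏ = e), so (c²)⁻¹ = (c²)⁸ = c¹⁶.
Check: (c²) · (c¹⁶) → (c²) · c¹⁶ = e, giving e as required.

Answer: c¹⁶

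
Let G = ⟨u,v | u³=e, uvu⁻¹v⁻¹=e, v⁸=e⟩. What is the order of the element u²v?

Compute successive powers until reaching e:
  (u²v)¹ = u²v, (u²v)² = uv², (u²v)³ = v³, (u²v)⁴ = u²v⁴, (u²v)⁵ = uv⁵, (u²v)⁶ = v⁶, (u²v)⁷ = u²v⁷, (u²v)⁸ = u, (u²v)⁹ = v, (u²v)¹⁰ = u²v², (u²v)¹¹ = uv³, (u²v)¹² = v⁴, (u²v)¹³ = u²v⁵, (u²v)¹⁴ = uv⁶, (u²v)¹⁵ = v⁷, (u²v)¹⁶ = u², (u²v)¹⁷ = uv, (u²v)¹⁸ = v², (u²v)¹⁹ = u²v³, (u²v)²⁰ = uv⁴, (u²v)²¹ = v⁵, (u²v)²² = u²v⁶, (u²v)²³ = uv⁷, (u²v)²⁴ = e.
The smallest positive k with (u²v)ᵏ = e is 24.

Answer: 24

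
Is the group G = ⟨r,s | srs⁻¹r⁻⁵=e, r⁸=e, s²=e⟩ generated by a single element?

Every cyclic group is abelian. But r·s = rs while s·r = r⁵s, so r·s ≠ s·r and G is not abelian. Hence G is not cyclic.

Answer: No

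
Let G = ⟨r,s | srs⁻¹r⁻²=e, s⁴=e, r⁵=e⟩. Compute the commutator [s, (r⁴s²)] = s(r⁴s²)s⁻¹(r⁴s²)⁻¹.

[s, (r⁴s²)] = s·(r⁴s²)·s⁻¹·(r⁴s²)⁻¹.
  s · (r⁴s²) = r³s³
  (r³s³) · (s³) = r³s²
  (r³s²) · (r⁴s²) = r⁴

Answer: r⁴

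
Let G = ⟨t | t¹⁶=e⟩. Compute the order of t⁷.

Compute successive powers until reaching e:
  (t⁷)¹ = t⁷, (t⁷)² = t¹⁴, (t⁷)³ = t⁵, (t⁷)⁴ = t¹², (t⁷)⁵ = t³, (t⁷)⁶ = t¹⁰, (t⁷)⁷ = t, (t⁷)⁸ = t⁸, (t⁷)⁹ = t¹⁵, (t⁷)¹⁰ = t⁶, (t⁷)¹¹ = t¹³, (t⁷)¹² = t⁴, (t⁷)¹³ = t¹¹, (t⁷)¹⁴ = t², (t⁷)¹⁵ = t⁹, (t⁷)¹⁶ = e.
The smallest positive k with (t⁷)ᵏ = e is 16.

Answer: 16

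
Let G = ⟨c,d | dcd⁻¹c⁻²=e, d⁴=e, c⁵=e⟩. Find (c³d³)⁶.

Compute successive powers of (c³d³), reducing at each step:
  (c³d³)²: (c³d³) · c³ = c²d³;   (c²d³) · d³ = c²d²
  (c³d³)³: (c²d²) · c³ = c⁴d²;   (c⁴d²) · d³ = c⁴d
  (c³d³)⁴: (c⁴d) · c³ = d;   d · d³ = e
  (c³d³)⁵: e · c³ = c³;   (c³) · d³ = c³d³
  (c³d³)⁶: (c³d³) · c³ = c²d³;   (c²d³) · d³ = c²d²

Answer: c²d²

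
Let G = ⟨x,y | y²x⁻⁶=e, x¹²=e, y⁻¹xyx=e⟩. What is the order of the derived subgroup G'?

G' = [G, G] is generated by all commutators. The generator-pair commutators are: [x, y] = x².
The subgroup they normally generate is {e, x², x⁴, x⁶, x⁸, x¹⁰}, of order 6.
Check: |G/G'| = 24/6 = 4 is the order of the abelianisation.

Answer: 6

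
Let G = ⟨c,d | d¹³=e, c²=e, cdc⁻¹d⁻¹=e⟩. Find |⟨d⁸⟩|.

|⟨d⁸⟩| equals the order of d⁸. Compute successive powers until reaching e:
  (d⁸)¹ = d⁸, (d⁸)² = d³, (d⁸)³ = d¹¹, (d⁸)⁴ = d⁶, (d⁸)⁵ = d, (d⁸)⁶ = d⁹, (d⁸)⁷ = d⁴, (d⁸)⁸ = d¹², (d⁸)⁹ = d⁷, (d⁸)¹⁰ = d², (d⁸)¹¹ = d¹⁰, (d⁸)¹² = d⁵, (d⁸)¹³ = e.
The smallest positive k with (d⁸)ᵏ = e is 13, so |⟨d⁸⟩| = 13.

Answer: 13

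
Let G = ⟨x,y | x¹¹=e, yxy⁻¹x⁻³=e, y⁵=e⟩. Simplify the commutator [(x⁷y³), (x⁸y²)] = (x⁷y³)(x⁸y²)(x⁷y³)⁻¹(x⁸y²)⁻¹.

[(x⁷y³), (x⁸y²)] = (x⁷y³)·(x⁸y²)·(x⁷y³)⁻¹·(x⁸y²)⁻¹.
  (x⁷y³) · (x⁸y²) = x³
  (x³) · (x³y²) = x⁶y²
  (x⁶y²) · (x⁴y³) = x⁹

Answer: x⁹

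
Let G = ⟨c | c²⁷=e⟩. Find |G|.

G is generated by a single element, so G is cyclic. The relator gives c²⁷ = e and no smaller power is forced to be e, so the 27 powers {c, e, c², c³, c⁴, c⁵, c⁶, c⁷, c⁸, c⁹, c²², c²³, c²¹, c²⁰, c²⁴, c²⁵, c²⁶, c¹², c¹³, c¹¹, c¹⁰, c¹⁴, c¹⁵, c¹⁶, c¹⁷, c¹⁸, c¹⁹} are distinct. Hence |G| = 27.

Answer: 27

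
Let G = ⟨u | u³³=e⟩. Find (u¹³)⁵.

Compute successive powers of (u¹³), reducing at each step:
  (u¹³)²: (u¹³) · u¹³ = u²⁶
  (u¹³)³: (u²⁶) · u¹³ = u⁶
  (u¹³)⁴: (u⁶) · u¹³ = u¹⁹
  (u¹³)⁵: (u¹⁹) · u¹³ = u³²

Answer: u³²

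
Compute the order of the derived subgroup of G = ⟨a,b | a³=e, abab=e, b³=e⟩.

G' = [G, G] is generated by all commutators. The generator-pair commutators are: [a, b] = ab²a.
The subgroup they normally generate is {e, ab, a²b², ab²a}, of order 4.
Check: |G/G'| = 12/4 = 3 is the order of the abelianisation.

Answer: 4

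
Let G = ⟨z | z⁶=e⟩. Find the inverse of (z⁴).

The order of (z⁴) is 3 (smallest k with (z⁴)ᵏ = e), so (z⁴)⁻¹ = (z⁴)² = z².
Check: (z⁴) · (z²) → (z⁴) · z² = e, giving e as required.

Answer: z²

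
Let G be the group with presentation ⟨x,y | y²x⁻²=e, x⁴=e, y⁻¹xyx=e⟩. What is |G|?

Enumerate words in the generators, reducing via the relations: the distinct elements are
  {e, x, y, xy, x², x³, y⁻¹, xy⁻¹}.
No further products give new elements, so |G| = 8.

Answer: 8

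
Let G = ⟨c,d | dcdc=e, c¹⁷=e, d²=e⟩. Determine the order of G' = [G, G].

G' = [G, G] is generated by all commutators. The generator-pair commutators are: [c, d] = c².
The subgroup they normally generate is {e, c, c², c³, c⁴, c⁵, c⁶, c⁷, c⁸, c⁹, c¹⁰, c¹¹, c¹², c¹³, c¹⁴, c¹⁵, c¹⁶}, of order 17.
Check: |G/G'| = 34/17 = 2 is the order of the abelianisation.

Answer: 17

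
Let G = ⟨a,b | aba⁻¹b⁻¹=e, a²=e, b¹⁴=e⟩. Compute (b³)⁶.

Compute successive powers of (b³), reducing at each step:
  (b³)²: (b³) · b³ = b⁶
  (b³)³: (b⁶) · b³ = b⁹
  (b³)⁴: (b⁹) · b³ = b¹²
  (b³)⁵: (b¹²) · b³ = b
  (b³)⁶: b · b³ = b⁴

Answer: b⁴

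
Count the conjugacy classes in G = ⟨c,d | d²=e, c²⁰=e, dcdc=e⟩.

The conjugacy classes (representative and size) are:
  [e] (size 1), [c] (size 2), [c¹⁸] (size 2), [c³] (size 2), [c⁴] (size 2), [c¹⁵] (size 2), [c¹⁴] (size 2), [c⁷] (size 2), [c¹²] (size 2), [c¹¹] (size 2), [c¹⁰] (size 1), [c¹⁸d] (size 10), [c⁵d] (size 10).
Class equation: 1 + 2 + 2 + 2 + 2 + 2 + 2 + 2 + 2 + 2 + 1 + 10 + 10 = 40 = |G|. So G has 13 conjugacy classes.

Answer: 13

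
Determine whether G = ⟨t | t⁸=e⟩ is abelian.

G has a single generator, so G is cyclic and hence abelian.

Answer: Yes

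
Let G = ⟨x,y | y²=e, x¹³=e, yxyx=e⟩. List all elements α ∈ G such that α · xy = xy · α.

⟨xy⟩ ⊆ C_G(xy) since powers of xy commute with xy; so |C_G(xy)| ≥ |⟨xy⟩| = 2.
By orbit–stabilizer, |C_G(xy)| = |G| / |conj. class of xy| = 26 / 13 = 2.
The 2 elements commuting with xy are {e, xy}.

Answer: {e, xy}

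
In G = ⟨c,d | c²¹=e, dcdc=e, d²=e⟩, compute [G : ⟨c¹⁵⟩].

First find ord(c¹⁵) by computing successive powers:
  (c¹⁵)¹ = c¹⁵, (c¹⁵)² = c⁹, (c¹⁵)³ = c³, (c¹⁵)⁴ = c¹⁸, (c¹⁵)⁵ = c¹², (c¹⁵)⁶ = c⁶, (c¹⁵)⁷ = e.
So |⟨c¹⁵⟩| = ord(c¹⁵) = 7. With |G| = 42, by Lagrange [G : ⟨c¹⁵⟩] = 42/7 = 6.

Answer: 6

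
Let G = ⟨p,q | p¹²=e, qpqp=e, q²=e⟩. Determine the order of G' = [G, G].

G' = [G, G] is generated by all commutators. The generator-pair commutators are: [p, q] = p².
The subgroup they normally generate is {e, p², p⁴, p⁶, p⁸, p¹⁰}, of order 6.
Check: |G/G'| = 24/6 = 4 is the order of the abelianisation.

Answer: 6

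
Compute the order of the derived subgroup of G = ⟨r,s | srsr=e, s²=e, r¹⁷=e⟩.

G' = [G, G] is generated by all commutators. The generator-pair commutators are: [r, s] = r².
The subgroup they normally generate is {e, r, r², r³, r⁴, r⁵, r⁶, r⁷, r⁸, r⁹, r¹⁰, r¹¹, r¹², r¹³, r¹⁴, r¹⁵, r¹⁶}, of order 17.
Check: |G/G'| = 34/17 = 2 is the order of the abelianisation.

Answer: 17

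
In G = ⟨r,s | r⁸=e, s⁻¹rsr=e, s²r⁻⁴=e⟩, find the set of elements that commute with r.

⟨r⟩ ⊆ C_G(r) since powers of r commute with r; so |C_G(r)| ≥ |⟨r⟩| = 8.
By orbit–stabilizer, |C_G(r)| = |G| / |conj. class of r| = 16 / 2 = 8.
The 8 elements commuting with r are {e, r, r², r³, r⁴, r⁵, r⁶, r⁷}.

Answer: {e, r, r², r³, r⁴, r⁵, r⁶, r⁷}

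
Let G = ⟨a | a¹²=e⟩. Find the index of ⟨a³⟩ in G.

First find ord(a³) by computing successive powers:
  (a³)¹ = a³, (a³)² = a⁶, (a³)³ = a⁹, (a³)⁴ = e.
So |⟨a³⟩| = ord(a³) = 4. With |G| = 12, by Lagrange [G : ⟨a³⟩] = 12/4 = 3.

Answer: 3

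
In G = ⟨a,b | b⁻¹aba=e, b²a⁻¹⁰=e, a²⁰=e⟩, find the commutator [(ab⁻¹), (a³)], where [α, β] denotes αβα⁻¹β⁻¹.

[(ab⁻¹), (a³)] = (ab⁻¹)·(a³)·(ab⁻¹)⁻¹·(a³)⁻¹.
  (ab⁻¹) · (a³) = a⁸b
  (a⁸b) · (ab) = a¹⁷
  (a¹⁷) · (a¹⁷) = a¹⁴

Answer: a¹⁴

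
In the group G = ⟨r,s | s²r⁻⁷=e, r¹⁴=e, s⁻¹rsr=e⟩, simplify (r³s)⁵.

Compute successive powers of (r³s), reducing at each step:
  (r³s)²: (r³s) · r³ = s;   s · s = r⁷
  (r³s)³: (r⁷) · r³ = r¹⁰;   (r¹⁰) · s = r³s⁻¹
  (r³s)⁴: (r³s⁻¹) · r³ = s⁻¹;   (s⁻¹) · s = e
  (r³s)⁵: e · r³ = r³;   (r³) · s = r³s

Answer: r³s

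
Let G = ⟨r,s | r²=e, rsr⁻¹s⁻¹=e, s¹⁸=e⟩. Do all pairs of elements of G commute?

Each pair of generators commutes: r·s = rs = s·r. Since the generators pairwise commute, every element of G commutes with every other, so G is abelian.

Answer: Yes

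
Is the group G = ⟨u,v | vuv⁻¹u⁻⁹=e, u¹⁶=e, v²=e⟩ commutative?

u·v = uv but v·u = u⁹v, so u·v ≠ v·u and G is not abelian.

Answer: No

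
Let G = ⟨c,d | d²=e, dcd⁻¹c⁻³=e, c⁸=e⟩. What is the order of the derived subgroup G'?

G' = [G, G] is generated by all commutators. The generator-pair commutators are: [c, d] = c⁶.
The subgroup they normally generate is {e, c², c⁴, c⁶}, of order 4.
Check: |G/G'| = 16/4 = 4 is the order of the abelianisation.

Answer: 4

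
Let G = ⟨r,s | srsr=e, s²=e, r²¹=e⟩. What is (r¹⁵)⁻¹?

The order of (r¹⁵) is 7 (smallest k with (r¹⁵)ᵏ = e), so (r¹⁵)⁻¹ = (r¹⁵)⁶ = r⁶.
Check: (r¹⁵) · (r⁶) → (r¹⁵) · r⁶ = e, giving e as required.

Answer: r⁶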